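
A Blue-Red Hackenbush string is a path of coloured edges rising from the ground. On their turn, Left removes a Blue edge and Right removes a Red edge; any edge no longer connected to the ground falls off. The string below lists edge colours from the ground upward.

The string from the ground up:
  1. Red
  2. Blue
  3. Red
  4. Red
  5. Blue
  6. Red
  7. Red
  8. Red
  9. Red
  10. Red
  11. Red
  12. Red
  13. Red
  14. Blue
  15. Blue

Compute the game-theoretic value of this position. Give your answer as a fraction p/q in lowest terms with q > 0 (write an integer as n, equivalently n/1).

step 1: add Red to get R; options L={  } R={ 0 } = -1
step 2: add Blue to get RB; options L={ -1 } R={ 0 } = -1/2
step 3: add Red to get RBR; options L={ -1 } R={ -1/2, 0 } = -3/4
step 4: add Red to get RBRR; options L={ -1 } R={ -3/4, -1/2, 0 } = -7/8
step 5: add Blue to get RBRRB; options L={ -1, -7/8 } R={ -3/4, -1/2, 0 } = -13/16
step 6: add Red to get RBRRBR; options L={ -1, -7/8 } R={ -13/16, -3/4, -1/2, 0 } = -27/32
step 7: add Red to get RBRRBRR; options L={ -1, -7/8 } R={ -27/32, -13/16, -3/4, -1/2, 0 } = -55/64
step 8: add Red to get RBRRBRRR; options L={ -1, -7/8 } R={ -55/64, -27/32, -13/16, -3/4, -1/2, 0 } = -111/128
step 9: add Red to get RBRRBRRRR; options L={ -1, -7/8 } R={ -111/128, -55/64, -27/32, -13/16, -3/4, -1/2, 0 } = -223/256
step 10: add Red to get RBRRBRRRRR; options L={ -1, -7/8 } R={ -223/256, -111/128, -55/64, -27/32, -13/16, -3/4, -1/2, 0 } = -447/512
step 11: add Red to get RBRRBRRRRRR; options L={ -1, -7/8 } R={ -447/512, -223/256, -111/128, -55/64, -27/32, -13/16, -3/4, -1/2, 0 } = -895/1024
step 12: add Red to get RBRRBRRRRRRR; options L={ -1, -7/8 } R={ -895/1024, -447/512, -223/256, -111/128, -55/64, -27/32, -13/16, -3/4, -1/2, 0 } = -1791/2048
step 13: add Red to get RBRRBRRRRRRRR; options L={ -1, -7/8 } R={ -1791/2048, -895/1024, -447/512, -223/256, -111/128, -55/64, -27/32, -13/16, -3/4, -1/2, 0 } = -3583/4096
step 14: add Blue to get RBRRBRRRRRRRRB; options L={ -1, -7/8, -3583/4096 } R={ -1791/2048, -895/1024, -447/512, -223/256, -111/128, -55/64, -27/32, -13/16, -3/4, -1/2, 0 } = -7165/8192
step 15: add Blue to get RBRRBRRRRRRRRBB; options L={ -1, -7/8, -3583/4096, -7165/8192 } R={ -1791/2048, -895/1024, -447/512, -223/256, -111/128, -55/64, -27/32, -13/16, -3/4, -1/2, 0 } = -14329/16384

-14329/16384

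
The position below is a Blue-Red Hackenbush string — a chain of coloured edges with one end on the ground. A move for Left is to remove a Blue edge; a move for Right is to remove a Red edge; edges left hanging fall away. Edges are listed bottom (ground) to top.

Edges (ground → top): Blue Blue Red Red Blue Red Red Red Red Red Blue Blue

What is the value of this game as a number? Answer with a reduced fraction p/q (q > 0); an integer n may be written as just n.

Build G(s[:k]) for k = 1..12, string s = Blue Blue Red Red Blue Red Red Red Red Red Blue Blue.
1 of 12 · B · max L 0 · min R +∞ ⇒ 1
2 of 12 · BB · max L 1 · min R +∞ ⇒ 2
3 of 12 · BBR · max L 1 · min R 2 ⇒ 3/2
4 of 12 · BBRR · max L 1 · min R 3/2 ⇒ 5/4
5 of 12 · BBRRB · max L 5/4 · min R 3/2 ⇒ 11/8
6 of 12 · BBRRBR · max L 5/4 · min R 11/8 ⇒ 21/16
7 of 12 · BBRRBRR · max L 5/4 · min R 21/16 ⇒ 41/32
8 of 12 · BBRRBRRR · max L 5/4 · min R 41/32 ⇒ 81/64
9 of 12 · BBRRBRRRR · max L 5/4 · min R 81/64 ⇒ 161/128
10 of 12 · BBRRBRRRRR · max L 5/4 · min R 161/128 ⇒ 321/256
11 of 12 · BBRRBRRRRRB · max L 321/256 · min R 161/128 ⇒ 643/512
12 of 12 · BBRRBRRRRRBB · max L 643/512 · min R 161/128 ⇒ 1287/1024

1287/1024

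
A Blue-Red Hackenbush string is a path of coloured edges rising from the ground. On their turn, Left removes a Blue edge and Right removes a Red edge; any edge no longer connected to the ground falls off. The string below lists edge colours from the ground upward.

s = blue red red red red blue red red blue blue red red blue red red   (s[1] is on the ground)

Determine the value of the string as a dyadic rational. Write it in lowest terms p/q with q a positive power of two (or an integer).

1225/16384

edge 1 of 15 (blue): { 0 | — } ⇒ 1
edge 2 of 15 (red): { 0 | 1 } ⇒ 1/2
edge 3 of 15 (red): { 0 | 1/2,1 } ⇒ 1/4
edge 4 of 15 (red): { 0 | 1/4,1/2,1 } ⇒ 1/8
edge 5 of 15 (red): { 0 | 1/8,1/4,1/2,1 } ⇒ 1/16
edge 6 of 15 (blue): { 0,1/16 | 1/8,1/4,1/2,1 } ⇒ 3/32
edge 7 of 15 (red): { 0,1/16 | 3/32,1/8,1/4,1/2,1 } ⇒ 5/64
edge 8 of 15 (red): { 0,1/16 | 5/64,3/32,1/8,1/4,1/2,1 } ⇒ 9/128
edge 9 of 15 (blue): { 0,1/16,9/128 | 5/64,3/32,1/8,1/4,1/2,1 } ⇒ 19/256
edge 10 of 15 (blue): { 0,1/16,9/128,19/256 | 5/64,3/32,1/8,1/4,1/2,1 } ⇒ 39/512
edge 11 of 15 (red): { 0,1/16,9/128,19/256 | 39/512,5/64,3/32,1/8,1/4,1/2,1 } ⇒ 77/1024
edge 12 of 15 (red): { 0,1/16,9/128,19/256 | 77/1024,39/512,5/64,3/32,1/8,1/4,1/2,1 } ⇒ 153/2048
edge 13 of 15 (blue): { 0,1/16,9/128,19/256,153/2048 | 77/1024,39/512,5/64,3/32,1/8,1/4,1/2,1 } ⇒ 307/4096
edge 14 of 15 (red): { 0,1/16,9/128,19/256,153/2048 | 307/4096,77/1024,39/512,5/64,3/32,1/8,1/4,1/2,1 } ⇒ 613/8192
edge 15 of 15 (red): { 0,1/16,9/128,19/256,153/2048 | 613/8192,307/4096,77/1024,39/512,5/64,3/32,1/8,1/4,1/2,1 } ⇒ 1225/16384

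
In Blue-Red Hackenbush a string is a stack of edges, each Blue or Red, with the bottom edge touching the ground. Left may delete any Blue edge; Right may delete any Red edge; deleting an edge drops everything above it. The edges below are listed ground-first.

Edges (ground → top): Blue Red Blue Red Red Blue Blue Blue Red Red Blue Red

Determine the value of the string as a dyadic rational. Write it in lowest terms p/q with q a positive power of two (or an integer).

1253/2048

step 1: add Blue to get B; options L={ 0 } R={ (no moves) } gives 1
step 2: add Red to get BR; options L={ 0 } R={ 1 } gives 1/2
step 3: add Blue to get BRB; options L={ 0, 1/2 } R={ 1 } gives 3/4
step 4: add Red to get BRBR; options L={ 0, 1/2 } R={ 3/4, 1 } gives 5/8
step 5: add Red to get BRBRR; options L={ 0, 1/2 } R={ 5/8, 3/4, 1 } gives 9/16
step 6: add Blue to get BRBRRB; options L={ 0, 1/2, 9/16 } R={ 5/8, 3/4, 1 } gives 19/32
step 7: add Blue to get BRBRRBB; options L={ 0, 1/2, 9/16, 19/32 } R={ 5/8, 3/4, 1 } gives 39/64
step 8: add Blue to get BRBRRBBB; options L={ 0, 1/2, 9/16, 19/32, 39/64 } R={ 5/8, 3/4, 1 } gives 79/128
step 9: add Red to get BRBRRBBBR; options L={ 0, 1/2, 9/16, 19/32, 39/64 } R={ 79/128, 5/8, 3/4, 1 } gives 157/256
step 10: add Red to get BRBRRBBBRR; options L={ 0, 1/2, 9/16, 19/32, 39/64 } R={ 157/256, 79/128, 5/8, 3/4, 1 } gives 313/512
step 11: add Blue to get BRBRRBBBRRB; options L={ 0, 1/2, 9/16, 19/32, 39/64, 313/512 } R={ 157/256, 79/128, 5/8, 3/4, 1 } gives 627/1024
step 12: add Red to get BRBRRBBBRRBR; options L={ 0, 1/2, 9/16, 19/32, 39/64, 313/512 } R={ 627/1024, 157/256, 79/128, 5/8, 3/4, 1 } gives 1253/2048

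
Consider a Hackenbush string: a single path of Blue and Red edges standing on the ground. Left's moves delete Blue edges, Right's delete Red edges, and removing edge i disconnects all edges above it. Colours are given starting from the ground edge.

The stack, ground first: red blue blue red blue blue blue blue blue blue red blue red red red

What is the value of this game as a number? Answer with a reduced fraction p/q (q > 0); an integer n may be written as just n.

-4143/16384

1 of 15 · r · max L −∞ · min R 0 ⇒ -1
2 of 15 · rb · max L -1 · min R 0 ⇒ -1/2
3 of 15 · rbb · max L -1/2 · min R 0 ⇒ -1/4
4 of 15 · rbbr · max L -1/2 · min R -1/4 ⇒ -3/8
5 of 15 · rbbrb · max L -3/8 · min R -1/4 ⇒ -5/16
6 of 15 · rbbrbb · max L -5/16 · min R -1/4 ⇒ -9/32
7 of 15 · rbbrbbb · max L -9/32 · min R -1/4 ⇒ -17/64
8 of 15 · rbbrbbbb · max L -17/64 · min R -1/4 ⇒ -33/128
9 of 15 · rbbrbbbbb · max L -33/128 · min R -1/4 ⇒ -65/256
10 of 15 · rbbrbbbbbb · max L -65/256 · min R -1/4 ⇒ -129/512
11 of 15 · rbbrbbbbbbr · max L -65/256 · min R -129/512 ⇒ -259/1024
12 of 15 · rbbrbbbbbbrb · max L -259/1024 · min R -129/512 ⇒ -517/2048
13 of 15 · rbbrbbbbbbrbr · max L -259/1024 · min R -517/2048 ⇒ -1035/4096
14 of 15 · rbbrbbbbbbrbrr · max L -259/1024 · min R -1035/4096 ⇒ -2071/8192
15 of 15 · rbbrbbbbbbrbrrr · max L -259/1024 · min R -2071/8192 ⇒ -4143/16384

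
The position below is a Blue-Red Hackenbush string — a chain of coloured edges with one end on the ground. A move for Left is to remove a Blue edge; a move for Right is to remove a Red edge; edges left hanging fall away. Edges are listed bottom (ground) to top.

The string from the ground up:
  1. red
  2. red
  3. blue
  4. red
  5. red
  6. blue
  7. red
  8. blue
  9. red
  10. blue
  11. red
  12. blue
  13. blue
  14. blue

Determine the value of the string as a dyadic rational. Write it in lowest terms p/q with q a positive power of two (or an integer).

-7505/4096

Recurse on prefixes of the 14-edge string red red blue red red blue red blue red blue red blue blue blue:
edge 1 of 14 (red): { — | 0 } → -1
edge 2 of 14 (red): { — | -1; 0 } → -2
edge 3 of 14 (blue): { -2 | -1; 0 } → -3/2
edge 4 of 14 (red): { -2 | -3/2; -1; 0 } → -7/4
edge 5 of 14 (red): { -2 | -7/4; -3/2; -1; 0 } → -15/8
edge 6 of 14 (blue): { -2; -15/8 | -7/4; -3/2; -1; 0 } → -29/16
edge 7 of 14 (red): { -2; -15/8 | -29/16; -7/4; -3/2; -1; 0 } → -59/32
edge 8 of 14 (blue): { -2; -15/8; -59/32 | -29/16; -7/4; -3/2; -1; 0 } → -117/64
edge 9 of 14 (red): { -2; -15/8; -59/32 | -117/64; -29/16; -7/4; -3/2; -1; 0 } → -235/128
edge 10 of 14 (blue): { -2; -15/8; -59/32; -235/128 | -117/64; -29/16; -7/4; -3/2; -1; 0 } → -469/256
edge 11 of 14 (red): { -2; -15/8; -59/32; -235/128 | -469/256; -117/64; -29/16; -7/4; -3/2; -1; 0 } → -939/512
edge 12 of 14 (blue): { -2; -15/8; -59/32; -235/128; -939/512 | -469/256; -117/64; -29/16; -7/4; -3/2; -1; 0 } → -1877/1024
edge 13 of 14 (blue): { -2; -15/8; -59/32; -235/128; -939/512; -1877/1024 | -469/256; -117/64; -29/16; -7/4; -3/2; -1; 0 } → -3753/2048
edge 14 of 14 (blue): { -2; -15/8; -59/32; -235/128; -939/512; -1877/1024; -3753/2048 | -469/256; -117/64; -29/16; -7/4; -3/2; -1; 0 } → -7505/4096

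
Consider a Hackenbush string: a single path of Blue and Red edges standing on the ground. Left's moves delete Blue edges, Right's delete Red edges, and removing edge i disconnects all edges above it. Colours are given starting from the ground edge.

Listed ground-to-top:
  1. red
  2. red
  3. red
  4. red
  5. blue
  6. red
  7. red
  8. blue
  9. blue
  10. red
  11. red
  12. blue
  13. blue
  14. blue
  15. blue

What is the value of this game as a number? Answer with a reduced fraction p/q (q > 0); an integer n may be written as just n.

-7777/2048

Build g(s[:k]) for k = 1..15, string s = red red red red blue red red blue blue red red blue blue blue blue.
step 1: add red to get r; options L={ (no moves) } R={ 0 } so -1
step 2: add red to get rr; options L={ (no moves) } R={ -1, 0 } so -2
step 3: add red to get rrr; options L={ (no moves) } R={ -2, -1, 0 } so -3
step 4: add red to get rrrr; options L={ (no moves) } R={ -3, -2, -1, 0 } so -4
step 5: add blue to get rrrrb; options L={ -4 } R={ -3, -2, -1, 0 } so -7/2
step 6: add red to get rrrrbr; options L={ -4 } R={ -7/2, -3, -2, -1, 0 } so -15/4
step 7: add red to get rrrrbrr; options L={ -4 } R={ -15/4, -7/2, -3, -2, -1, 0 } so -31/8
step 8: add blue to get rrrrbrrb; options L={ -4, -31/8 } R={ -15/4, -7/2, -3, -2, -1, 0 } so -61/16
step 9: add blue to get rrrrbrrbb; options L={ -4, -31/8, -61/16 } R={ -15/4, -7/2, -3, -2, -1, 0 } so -121/32
step 10: add red to get rrrrbrrbbr; options L={ -4, -31/8, -61/16 } R={ -121/32, -15/4, -7/2, -3, -2, -1, 0 } so -243/64
step 11: add red to get rrrrbrrbbrr; options L={ -4, -31/8, -61/16 } R={ -243/64, -121/32, -15/4, -7/2, -3, -2, -1, 0 } so -487/128
step 12: add blue to get rrrrbrrbbrrb; options L={ -4, -31/8, -61/16, -487/128 } R={ -243/64, -121/32, -15/4, -7/2, -3, -2, -1, 0 } so -973/256
step 13: add blue to get rrrrbrrbbrrbb; options L={ -4, -31/8, -61/16, -487/128, -973/256 } R={ -243/64, -121/32, -15/4, -7/2, -3, -2, -1, 0 } so -1945/512
step 14: add blue to get rrrrbrrbbrrbbb; options L={ -4, -31/8, -61/16, -487/128, -973/256, -1945/512 } R={ -243/64, -121/32, -15/4, -7/2, -3, -2, -1, 0 } so -3889/1024
step 15: add blue to get rrrrbrrbbrrbbbb; options L={ -4, -31/8, -61/16, -487/128, -973/256, -1945/512, -3889/1024 } R={ -243/64, -121/32, -15/4, -7/2, -3, -2, -1, 0 } so -7777/2048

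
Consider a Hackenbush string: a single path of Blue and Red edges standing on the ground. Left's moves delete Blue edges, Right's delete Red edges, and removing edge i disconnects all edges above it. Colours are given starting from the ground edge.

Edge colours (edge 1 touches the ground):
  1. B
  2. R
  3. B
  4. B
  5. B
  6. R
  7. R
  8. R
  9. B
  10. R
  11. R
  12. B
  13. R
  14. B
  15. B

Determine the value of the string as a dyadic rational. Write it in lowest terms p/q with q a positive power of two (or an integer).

14487/16384

Recurse on prefixes of the 15-edge string B R B B B R R R B R R B R B B:
step 1: add B to get B; options L={ 0 } R={ · } ⇒ 1
step 2: add R to get BR; options L={ 0 } R={ 1 } ⇒ 1/2
step 3: add B to get BRB; options L={ 0, 1/2 } R={ 1 } ⇒ 3/4
step 4: add B to get BRBB; options L={ 0, 1/2, 3/4 } R={ 1 } ⇒ 7/8
step 5: add B to get BRBBB; options L={ 0, 1/2, 3/4, 7/8 } R={ 1 } ⇒ 15/16
step 6: add R to get BRBBBR; options L={ 0, 1/2, 3/4, 7/8 } R={ 15/16, 1 } ⇒ 29/32
step 7: add R to get BRBBBRR; options L={ 0, 1/2, 3/4, 7/8 } R={ 29/32, 15/16, 1 } ⇒ 57/64
step 8: add R to get BRBBBRRR; options L={ 0, 1/2, 3/4, 7/8 } R={ 57/64, 29/32, 15/16, 1 } ⇒ 113/128
step 9: add B to get BRBBBRRRB; options L={ 0, 1/2, 3/4, 7/8, 113/128 } R={ 57/64, 29/32, 15/16, 1 } ⇒ 227/256
step 10: add R to get BRBBBRRRBR; options L={ 0, 1/2, 3/4, 7/8, 113/128 } R={ 227/256, 57/64, 29/32, 15/16, 1 } ⇒ 453/512
step 11: add R to get BRBBBRRRBRR; options L={ 0, 1/2, 3/4, 7/8, 113/128 } R={ 453/512, 227/256, 57/64, 29/32, 15/16, 1 } ⇒ 905/1024
step 12: add B to get BRBBBRRRBRRB; options L={ 0, 1/2, 3/4, 7/8, 113/128, 905/1024 } R={ 453/512, 227/256, 57/64, 29/32, 15/16, 1 } ⇒ 1811/2048
step 13: add R to get BRBBBRRRBRRBR; options L={ 0, 1/2, 3/4, 7/8, 113/128, 905/1024 } R={ 1811/2048, 453/512, 227/256, 57/64, 29/32, 15/16, 1 } ⇒ 3621/4096
step 14: add B to get BRBBBRRRBRRBRB; options L={ 0, 1/2, 3/4, 7/8, 113/128, 905/1024, 3621/4096 } R={ 1811/2048, 453/512, 227/256, 57/64, 29/32, 15/16, 1 } ⇒ 7243/8192
step 15: add B to get BRBBBRRRBRRBRBB; options L={ 0, 1/2, 3/4, 7/8, 113/128, 905/1024, 3621/4096, 7243/8192 } R={ 1811/2048, 453/512, 227/256, 57/64, 29/32, 15/16, 1 } ⇒ 14487/16384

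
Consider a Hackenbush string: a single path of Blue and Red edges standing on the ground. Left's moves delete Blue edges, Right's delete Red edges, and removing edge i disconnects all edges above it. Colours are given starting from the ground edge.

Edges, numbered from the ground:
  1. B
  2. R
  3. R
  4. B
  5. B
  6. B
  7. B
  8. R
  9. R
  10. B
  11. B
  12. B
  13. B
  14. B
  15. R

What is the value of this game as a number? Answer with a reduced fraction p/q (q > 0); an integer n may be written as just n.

7805/16384

Prefix values for B R R B B B B R R B B B B B R via {L|R} + simplicity:
val(B) = { 0 |  } ⇒ 1
val(BR) = { 0 | 1 } ⇒ 1/2
val(BRR) = { 0 | 1/2, 1 } ⇒ 1/4
val(BRRB) = { 0, 1/4 | 1/2, 1 } ⇒ 3/8
val(BRRBB) = { 0, 1/4, 3/8 | 1/2, 1 } ⇒ 7/16
val(BRRBBB) = { 0, 1/4, 3/8, 7/16 | 1/2, 1 } ⇒ 15/32
val(BRRBBBB) = { 0, 1/4, 3/8, 7/16, 15/32 | 1/2, 1 } ⇒ 31/64
val(BRRBBBBR) = { 0, 1/4, 3/8, 7/16, 15/32 | 31/64, 1/2, 1 } ⇒ 61/128
val(BRRBBBBRR) = { 0, 1/4, 3/8, 7/16, 15/32 | 61/128, 31/64, 1/2, 1 } ⇒ 121/256
val(BRRBBBBRRB) = { 0, 1/4, 3/8, 7/16, 15/32, 121/256 | 61/128, 31/64, 1/2, 1 } ⇒ 243/512
val(BRRBBBBRRBB) = { 0, 1/4, 3/8, 7/16, 15/32, 121/256, 243/512 | 61/128, 31/64, 1/2, 1 } ⇒ 487/1024
val(BRRBBBBRRBBB) = { 0, 1/4, 3/8, 7/16, 15/32, 121/256, 243/512, 487/1024 | 61/128, 31/64, 1/2, 1 } ⇒ 975/2048
val(BRRBBBBRRBBBB) = { 0, 1/4, 3/8, 7/16, 15/32, 121/256, 243/512, 487/1024, 975/2048 | 61/128, 31/64, 1/2, 1 } ⇒ 1951/4096
val(BRRBBBBRRBBBBB) = { 0, 1/4, 3/8, 7/16, 15/32, 121/256, 243/512, 487/1024, 975/2048, 1951/4096 | 61/128, 31/64, 1/2, 1 } ⇒ 3903/8192
val(BRRBBBBRRBBBBBR) = { 0, 1/4, 3/8, 7/16, 15/32, 121/256, 243/512, 487/1024, 975/2048, 1951/4096 | 3903/8192, 61/128, 31/64, 1/2, 1 } ⇒ 7805/16384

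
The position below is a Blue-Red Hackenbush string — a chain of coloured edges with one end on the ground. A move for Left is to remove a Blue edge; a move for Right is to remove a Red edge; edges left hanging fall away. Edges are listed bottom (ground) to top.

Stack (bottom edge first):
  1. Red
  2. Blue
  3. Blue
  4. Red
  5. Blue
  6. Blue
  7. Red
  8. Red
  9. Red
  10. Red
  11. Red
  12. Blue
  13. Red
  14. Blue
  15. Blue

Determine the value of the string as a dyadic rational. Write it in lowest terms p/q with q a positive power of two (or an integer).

R: Left { none }, Right { 0 } ⇒ simplest -1
RB: Left { -1 }, Right { 0 } ⇒ simplest -1/2
RBB: Left { -1 -1/2 }, Right { 0 } ⇒ simplest -1/4
RBBR: Left { -1 -1/2 }, Right { -1/4 0 } ⇒ simplest -3/8
RBBRB: Left { -1 -1/2 -3/8 }, Right { -1/4 0 } ⇒ simplest -5/16
RBBRBB: Left { -1 -1/2 -3/8 -5/16 }, Right { -1/4 0 } ⇒ simplest -9/32
RBBRBBR: Left { -1 -1/2 -3/8 -5/16 }, Right { -9/32 -1/4 0 } ⇒ simplest -19/64
RBBRBBRR: Left { -1 -1/2 -3/8 -5/16 }, Right { -19/64 -9/32 -1/4 0 } ⇒ simplest -39/128
RBBRBBRRR: Left { -1 -1/2 -3/8 -5/16 }, Right { -39/128 -19/64 -9/32 -1/4 0 } ⇒ simplest -79/256
RBBRBBRRRR: Left { -1 -1/2 -3/8 -5/16 }, Right { -79/256 -39/128 -19/64 -9/32 -1/4 0 } ⇒ simplest -159/512
RBBRBBRRRRR: Left { -1 -1/2 -3/8 -5/16 }, Right { -159/512 -79/256 -39/128 -19/64 -9/32 -1/4 0 } ⇒ simplest -319/1024
RBBRBBRRRRRB: Left { -1 -1/2 -3/8 -5/16 -319/1024 }, Right { -159/512 -79/256 -39/128 -19/64 -9/32 -1/4 0 } ⇒ simplest -637/2048
RBBRBBRRRRRBR: Left { -1 -1/2 -3/8 -5/16 -319/1024 }, Right { -637/2048 -159/512 -79/256 -39/128 -19/64 -9/32 -1/4 0 } ⇒ simplest -1275/4096
RBBRBBRRRRRBRB: Left { -1 -1/2 -3/8 -5/16 -319/1024 -1275/4096 }, Right { -637/2048 -159/512 -79/256 -39/128 -19/64 -9/32 -1/4 0 } ⇒ simplest -2549/8192
RBBRBBRRRRRBRBB: Left { -1 -1/2 -3/8 -5/16 -319/1024 -1275/4096 -2549/8192 }, Right { -637/2048 -159/512 -79/256 -39/128 -19/64 -9/32 -1/4 0 } ⇒ simplest -5097/16384

-5097/16384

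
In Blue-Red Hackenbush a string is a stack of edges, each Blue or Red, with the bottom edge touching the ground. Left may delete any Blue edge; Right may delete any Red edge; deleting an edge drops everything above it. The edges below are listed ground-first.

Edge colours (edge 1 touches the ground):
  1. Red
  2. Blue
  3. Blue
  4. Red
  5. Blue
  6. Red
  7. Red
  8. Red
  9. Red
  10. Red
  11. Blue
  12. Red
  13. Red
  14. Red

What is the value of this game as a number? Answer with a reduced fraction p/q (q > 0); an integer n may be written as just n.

Prefix values for Red Blue Blue Red Blue Red Red Red Red Red Blue Red Red Red via {L|R} + simplicity:
edge 1 of 14 (Red): { (no moves) | 0 } = -1
edge 2 of 14 (Blue): { -1 | 0 } = -1/2
edge 3 of 14 (Blue): { -1, -1/2 | 0 } = -1/4
edge 4 of 14 (Red): { -1, -1/2 | -1/4, 0 } = -3/8
edge 5 of 14 (Blue): { -1, -1/2, -3/8 | -1/4, 0 } = -5/16
edge 6 of 14 (Red): { -1, -1/2, -3/8 | -5/16, -1/4, 0 } = -11/32
edge 7 of 14 (Red): { -1, -1/2, -3/8 | -11/32, -5/16, -1/4, 0 } = -23/64
edge 8 of 14 (Red): { -1, -1/2, -3/8 | -23/64, -11/32, -5/16, -1/4, 0 } = -47/128
edge 9 of 14 (Red): { -1, -1/2, -3/8 | -47/128, -23/64, -11/32, -5/16, -1/4, 0 } = -95/256
edge 10 of 14 (Red): { -1, -1/2, -3/8 | -95/256, -47/128, -23/64, -11/32, -5/16, -1/4, 0 } = -191/512
edge 11 of 14 (Blue): { -1, -1/2, -3/8, -191/512 | -95/256, -47/128, -23/64, -11/32, -5/16, -1/4, 0 } = -381/1024
edge 12 of 14 (Red): { -1, -1/2, -3/8, -191/512 | -381/1024, -95/256, -47/128, -23/64, -11/32, -5/16, -1/4, 0 } = -763/2048
edge 13 of 14 (Red): { -1, -1/2, -3/8, -191/512 | -763/2048, -381/1024, -95/256, -47/128, -23/64, -11/32, -5/16, -1/4, 0 } = -1527/4096
edge 14 of 14 (Red): { -1, -1/2, -3/8, -191/512 | -1527/4096, -763/2048, -381/1024, -95/256, -47/128, -23/64, -11/32, -5/16, -1/4, 0 } = -3055/8192

-3055/8192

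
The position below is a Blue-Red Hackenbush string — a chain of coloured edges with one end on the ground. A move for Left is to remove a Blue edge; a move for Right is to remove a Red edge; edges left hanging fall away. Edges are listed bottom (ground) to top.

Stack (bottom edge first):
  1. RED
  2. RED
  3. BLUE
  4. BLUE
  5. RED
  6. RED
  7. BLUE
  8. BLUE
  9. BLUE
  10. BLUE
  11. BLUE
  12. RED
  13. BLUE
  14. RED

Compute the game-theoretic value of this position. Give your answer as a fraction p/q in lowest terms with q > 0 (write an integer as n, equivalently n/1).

-5643/4096

1 of 14 · R · max L −∞ · min R 0 -> -1
2 of 14 · RR · max L −∞ · min R -1 -> -2
3 of 14 · RRB · max L -2 · min R -1 -> -3/2
4 of 14 · RRBB · max L -3/2 · min R -1 -> -5/4
5 of 14 · RRBBR · max L -3/2 · min R -5/4 -> -11/8
6 of 14 · RRBBRR · max L -3/2 · min R -11/8 -> -23/16
7 of 14 · RRBBRRB · max L -23/16 · min R -11/8 -> -45/32
8 of 14 · RRBBRRBB · max L -45/32 · min R -11/8 -> -89/64
9 of 14 · RRBBRRBBB · max L -89/64 · min R -11/8 -> -177/128
10 of 14 · RRBBRRBBBB · max L -177/128 · min R -11/8 -> -353/256
11 of 14 · RRBBRRBBBBB · max L -353/256 · min R -11/8 -> -705/512
12 of 14 · RRBBRRBBBBBR · max L -353/256 · min R -705/512 -> -1411/1024
13 of 14 · RRBBRRBBBBBRB · max L -1411/1024 · min R -705/512 -> -2821/2048
14 of 14 · RRBBRRBBBBBRBR · max L -1411/1024 · min R -2821/2048 -> -5643/4096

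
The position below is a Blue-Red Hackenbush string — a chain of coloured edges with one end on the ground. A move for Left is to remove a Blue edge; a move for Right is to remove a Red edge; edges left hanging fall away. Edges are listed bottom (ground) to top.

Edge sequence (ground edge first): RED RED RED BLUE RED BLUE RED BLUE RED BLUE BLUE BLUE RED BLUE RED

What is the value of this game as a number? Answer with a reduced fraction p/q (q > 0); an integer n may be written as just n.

Recurse on prefixes of the 15-edge string RED RED RED BLUE RED BLUE RED BLUE RED BLUE BLUE BLUE RED BLUE RED:
edge 1 of 15 (RED): { · | 0 } — -1
edge 2 of 15 (RED): { · | -1,0 } — -2
edge 3 of 15 (RED): { · | -2,-1,0 } — -3
edge 4 of 15 (BLUE): { -3 | -2,-1,0 } — -5/2
edge 5 of 15 (RED): { -3 | -5/2,-2,-1,0 } — -11/4
edge 6 of 15 (BLUE): { -3,-11/4 | -5/2,-2,-1,0 } — -21/8
edge 7 of 15 (RED): { -3,-11/4 | -21/8,-5/2,-2,-1,0 } — -43/16
edge 8 of 15 (BLUE): { -3,-11/4,-43/16 | -21/8,-5/2,-2,-1,0 } — -85/32
edge 9 of 15 (RED): { -3,-11/4,-43/16 | -85/32,-21/8,-5/2,-2,-1,0 } — -171/64
edge 10 of 15 (BLUE): { -3,-11/4,-43/16,-171/64 | -85/32,-21/8,-5/2,-2,-1,0 } — -341/128
edge 11 of 15 (BLUE): { -3,-11/4,-43/16,-171/64,-341/128 | -85/32,-21/8,-5/2,-2,-1,0 } — -681/256
edge 12 of 15 (BLUE): { -3,-11/4,-43/16,-171/64,-341/128,-681/256 | -85/32,-21/8,-5/2,-2,-1,0 } — -1361/512
edge 13 of 15 (RED): { -3,-11/4,-43/16,-171/64,-341/128,-681/256 | -1361/512,-85/32,-21/8,-5/2,-2,-1,0 } — -2723/1024
edge 14 of 15 (BLUE): { -3,-11/4,-43/16,-171/64,-341/128,-681/256,-2723/1024 | -1361/512,-85/32,-21/8,-5/2,-2,-1,0 } — -5445/2048
edge 15 of 15 (RED): { -3,-11/4,-43/16,-171/64,-341/128,-681/256,-2723/1024 | -5445/2048,-1361/512,-85/32,-21/8,-5/2,-2,-1,0 } — -10891/4096

-10891/4096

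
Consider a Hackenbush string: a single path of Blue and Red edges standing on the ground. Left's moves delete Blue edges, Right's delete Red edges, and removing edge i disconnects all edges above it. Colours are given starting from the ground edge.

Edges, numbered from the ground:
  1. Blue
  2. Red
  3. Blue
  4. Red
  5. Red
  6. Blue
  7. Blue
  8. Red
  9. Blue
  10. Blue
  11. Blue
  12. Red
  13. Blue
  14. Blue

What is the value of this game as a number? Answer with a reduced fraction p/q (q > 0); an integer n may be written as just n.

step 1: add Blue to get B; options L={ 0 } R={ ∅ } — 1
step 2: add Red to get BR; options L={ 0 } R={ 1 } — 1/2
step 3: add Blue to get BRB; options L={ 0 1/2 } R={ 1 } — 3/4
step 4: add Red to get BRBR; options L={ 0 1/2 } R={ 3/4 1 } — 5/8
step 5: add Red to get BRBRR; options L={ 0 1/2 } R={ 5/8 3/4 1 } — 9/16
step 6: add Blue to get BRBRRB; options L={ 0 1/2 9/16 } R={ 5/8 3/4 1 } — 19/32
step 7: add Blue to get BRBRRBB; options L={ 0 1/2 9/16 19/32 } R={ 5/8 3/4 1 } — 39/64
step 8: add Red to get BRBRRBBR; options L={ 0 1/2 9/16 19/32 } R={ 39/64 5/8 3/4 1 } — 77/128
step 9: add Blue to get BRBRRBBRB; options L={ 0 1/2 9/16 19/32 77/128 } R={ 39/64 5/8 3/4 1 } — 155/256
step 10: add Blue to get BRBRRBBRBB; options L={ 0 1/2 9/16 19/32 77/128 155/256 } R={ 39/64 5/8 3/4 1 } — 311/512
step 11: add Blue to get BRBRRBBRBBB; options L={ 0 1/2 9/16 19/32 77/128 155/256 311/512 } R={ 39/64 5/8 3/4 1 } — 623/1024
step 12: add Red to get BRBRRBBRBBBR; options L={ 0 1/2 9/16 19/32 77/128 155/256 311/512 } R={ 623/1024 39/64 5/8 3/4 1 } — 1245/2048
step 13: add Blue to get BRBRRBBRBBBRB; options L={ 0 1/2 9/16 19/32 77/128 155/256 311/512 1245/2048 } R={ 623/1024 39/64 5/8 3/4 1 } — 2491/4096
step 14: add Blue to get BRBRRBBRBBBRBB; options L={ 0 1/2 9/16 19/32 77/128 155/256 311/512 1245/2048 2491/4096 } R={ 623/1024 39/64 5/8 3/4 1 } — 4983/8192

4983/8192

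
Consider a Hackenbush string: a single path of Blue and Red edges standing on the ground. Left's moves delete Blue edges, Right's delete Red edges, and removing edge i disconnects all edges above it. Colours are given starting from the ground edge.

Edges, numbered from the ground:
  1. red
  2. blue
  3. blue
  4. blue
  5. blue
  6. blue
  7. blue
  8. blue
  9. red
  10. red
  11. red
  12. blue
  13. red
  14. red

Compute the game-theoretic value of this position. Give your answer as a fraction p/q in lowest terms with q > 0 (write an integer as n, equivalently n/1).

-119/8192

edge 1 of 14 (red): { (no moves) | 0 } so -1
edge 2 of 14 (blue): { -1 | 0 } so -1/2
edge 3 of 14 (blue): { -1, -1/2 | 0 } so -1/4
edge 4 of 14 (blue): { -1, -1/2, -1/4 | 0 } so -1/8
edge 5 of 14 (blue): { -1, -1/2, -1/4, -1/8 | 0 } so -1/16
edge 6 of 14 (blue): { -1, -1/2, -1/4, -1/8, -1/16 | 0 } so -1/32
edge 7 of 14 (blue): { -1, -1/2, -1/4, -1/8, -1/16, -1/32 | 0 } so -1/64
edge 8 of 14 (blue): { -1, -1/2, -1/4, -1/8, -1/16, -1/32, -1/64 | 0 } so -1/128
edge 9 of 14 (red): { -1, -1/2, -1/4, -1/8, -1/16, -1/32, -1/64 | -1/128, 0 } so -3/256
edge 10 of 14 (red): { -1, -1/2, -1/4, -1/8, -1/16, -1/32, -1/64 | -3/256, -1/128, 0 } so -7/512
edge 11 of 14 (red): { -1, -1/2, -1/4, -1/8, -1/16, -1/32, -1/64 | -7/512, -3/256, -1/128, 0 } so -15/1024
edge 12 of 14 (blue): { -1, -1/2, -1/4, -1/8, -1/16, -1/32, -1/64, -15/1024 | -7/512, -3/256, -1/128, 0 } so -29/2048
edge 13 of 14 (red): { -1, -1/2, -1/4, -1/8, -1/16, -1/32, -1/64, -15/1024 | -29/2048, -7/512, -3/256, -1/128, 0 } so -59/4096
edge 14 of 14 (red): { -1, -1/2, -1/4, -1/8, -1/16, -1/32, -1/64, -15/1024 | -59/4096, -29/2048, -7/512, -3/256, -1/128, 0 } so -119/8192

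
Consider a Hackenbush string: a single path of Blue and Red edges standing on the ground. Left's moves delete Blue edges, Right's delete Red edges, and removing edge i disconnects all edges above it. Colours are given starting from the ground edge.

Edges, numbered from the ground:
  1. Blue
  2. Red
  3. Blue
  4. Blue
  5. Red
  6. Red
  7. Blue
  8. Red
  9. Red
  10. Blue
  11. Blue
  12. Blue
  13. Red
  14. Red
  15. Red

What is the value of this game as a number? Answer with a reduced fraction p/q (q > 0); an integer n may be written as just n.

12913/16384

1 of 15 · B · max L 0 · min R +∞ — 1
2 of 15 · BR · max L 0 · min R 1 — 1/2
3 of 15 · BRB · max L 1/2 · min R 1 — 3/4
4 of 15 · BRBB · max L 3/4 · min R 1 — 7/8
5 of 15 · BRBBR · max L 3/4 · min R 7/8 — 13/16
6 of 15 · BRBBRR · max L 3/4 · min R 13/16 — 25/32
7 of 15 · BRBBRRB · max L 25/32 · min R 13/16 — 51/64
8 of 15 · BRBBRRBR · max L 25/32 · min R 51/64 — 101/128
9 of 15 · BRBBRRBRR · max L 25/32 · min R 101/128 — 201/256
10 of 15 · BRBBRRBRRB · max L 201/256 · min R 101/128 — 403/512
11 of 15 · BRBBRRBRRBB · max L 403/512 · min R 101/128 — 807/1024
12 of 15 · BRBBRRBRRBBB · max L 807/1024 · min R 101/128 — 1615/2048
13 of 15 · BRBBRRBRRBBBR · max L 807/1024 · min R 1615/2048 — 3229/4096
14 of 15 · BRBBRRBRRBBBRR · max L 807/1024 · min R 3229/4096 — 6457/8192
15 of 15 · BRBBRRBRRBBBRRR · max L 807/1024 · min R 6457/8192 — 12913/16384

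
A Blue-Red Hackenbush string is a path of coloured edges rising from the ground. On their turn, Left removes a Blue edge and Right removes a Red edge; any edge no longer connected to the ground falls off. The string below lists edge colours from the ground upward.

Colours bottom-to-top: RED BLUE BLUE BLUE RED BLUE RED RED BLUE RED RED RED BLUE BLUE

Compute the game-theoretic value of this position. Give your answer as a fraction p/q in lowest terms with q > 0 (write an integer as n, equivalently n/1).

-1465/8192

Recurse on prefixes of the 14-edge string RED BLUE BLUE BLUE RED BLUE RED RED BLUE RED RED RED BLUE BLUE:
1 of 14 · R · max L −∞ · min R 0 → -1
2 of 14 · RB · max L -1 · min R 0 → -1/2
3 of 14 · RBB · max L -1/2 · min R 0 → -1/4
4 of 14 · RBBB · max L -1/4 · min R 0 → -1/8
5 of 14 · RBBBR · max L -1/4 · min R -1/8 → -3/16
6 of 14 · RBBBRB · max L -3/16 · min R -1/8 → -5/32
7 of 14 · RBBBRBR · max L -3/16 · min R -5/32 → -11/64
8 of 14 · RBBBRBRR · max L -3/16 · min R -11/64 → -23/128
9 of 14 · RBBBRBRRB · max L -23/128 · min R -11/64 → -45/256
10 of 14 · RBBBRBRRBR · max L -23/128 · min R -45/256 → -91/512
11 of 14 · RBBBRBRRBRR · max L -23/128 · min R -91/512 → -183/1024
12 of 14 · RBBBRBRRBRRR · max L -23/128 · min R -183/1024 → -367/2048
13 of 14 · RBBBRBRRBRRRB · max L -367/2048 · min R -183/1024 → -733/4096
14 of 14 · RBBBRBRRBRRRBB · max L -733/4096 · min R -183/1024 → -1465/8192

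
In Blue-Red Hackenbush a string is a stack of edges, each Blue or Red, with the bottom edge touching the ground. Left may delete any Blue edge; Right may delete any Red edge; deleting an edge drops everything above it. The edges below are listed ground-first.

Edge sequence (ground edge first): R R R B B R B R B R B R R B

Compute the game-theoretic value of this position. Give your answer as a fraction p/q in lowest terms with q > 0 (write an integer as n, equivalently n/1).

Prefix values for R R R B B R B R B R B R R B via {L|R} + simplicity:
value_1 [R]  L=[]  R=[0]  gives -1
value_2 [RR]  L=[]  R=[-1; 0]  gives -2
value_3 [RRR]  L=[]  R=[-2; -1; 0]  gives -3
value_4 [RRRB]  L=[-3]  R=[-2; -1; 0]  gives -5/2
value_5 [RRRBB]  L=[-3; -5/2]  R=[-2; -1; 0]  gives -9/4
value_6 [RRRBBR]  L=[-3; -5/2]  R=[-9/4; -2; -1; 0]  gives -19/8
value_7 [RRRBBRB]  L=[-3; -5/2; -19/8]  R=[-9/4; -2; -1; 0]  gives -37/16
value_8 [RRRBBRBR]  L=[-3; -5/2; -19/8]  R=[-37/16; -9/4; -2; -1; 0]  gives -75/32
value_9 [RRRBBRBRB]  L=[-3; -5/2; -19/8; -75/32]  R=[-37/16; -9/4; -2; -1; 0]  gives -149/64
value_10 [RRRBBRBRBR]  L=[-3; -5/2; -19/8; -75/32]  R=[-149/64; -37/16; -9/4; -2; -1; 0]  gives -299/128
value_11 [RRRBBRBRBRB]  L=[-3; -5/2; -19/8; -75/32; -299/128]  R=[-149/64; -37/16; -9/4; -2; -1; 0]  gives -597/256
value_12 [RRRBBRBRBRBR]  L=[-3; -5/2; -19/8; -75/32; -299/128]  R=[-597/256; -149/64; -37/16; -9/4; -2; -1; 0]  gives -1195/512
value_13 [RRRBBRBRBRBRR]  L=[-3; -5/2; -19/8; -75/32; -299/128]  R=[-1195/512; -597/256; -149/64; -37/16; -9/4; -2; -1; 0]  gives -2391/1024
value_14 [RRRBBRBRBRBRRB]  L=[-3; -5/2; -19/8; -75/32; -299/128; -2391/1024]  R=[-1195/512; -597/256; -149/64; -37/16; -9/4; -2; -1; 0]  gives -4781/2048

-4781/2048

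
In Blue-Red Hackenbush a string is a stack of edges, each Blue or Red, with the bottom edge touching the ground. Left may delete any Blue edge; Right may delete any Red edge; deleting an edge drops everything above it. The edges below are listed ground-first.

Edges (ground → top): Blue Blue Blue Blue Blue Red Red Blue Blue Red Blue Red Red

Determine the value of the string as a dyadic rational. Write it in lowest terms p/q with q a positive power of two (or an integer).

1129/256

step 1: add Blue to get B; options L={ 0 } R={  } gives 1
step 2: add Blue to get BB; options L={ 0; 1 } R={  } gives 2
step 3: add Blue to get BBB; options L={ 0; 1; 2 } R={  } gives 3
step 4: add Blue to get BBBB; options L={ 0; 1; 2; 3 } R={  } gives 4
step 5: add Blue to get BBBBB; options L={ 0; 1; 2; 3; 4 } R={  } gives 5
step 6: add Red to get BBBBBR; options L={ 0; 1; 2; 3; 4 } R={ 5 } gives 9/2
step 7: add Red to get BBBBBRR; options L={ 0; 1; 2; 3; 4 } R={ 9/2; 5 } gives 17/4
step 8: add Blue to get BBBBBRRB; options L={ 0; 1; 2; 3; 4; 17/4 } R={ 9/2; 5 } gives 35/8
step 9: add Blue to get BBBBBRRBB; options L={ 0; 1; 2; 3; 4; 17/4; 35/8 } R={ 9/2; 5 } gives 71/16
step 10: add Red to get BBBBBRRBBR; options L={ 0; 1; 2; 3; 4; 17/4; 35/8 } R={ 71/16; 9/2; 5 } gives 141/32
step 11: add Blue to get BBBBBRRBBRB; options L={ 0; 1; 2; 3; 4; 17/4; 35/8; 141/32 } R={ 71/16; 9/2; 5 } gives 283/64
step 12: add Red to get BBBBBRRBBRBR; options L={ 0; 1; 2; 3; 4; 17/4; 35/8; 141/32 } R={ 283/64; 71/16; 9/2; 5 } gives 565/128
step 13: add Red to get BBBBBRRBBRBRR; options L={ 0; 1; 2; 3; 4; 17/4; 35/8; 141/32 } R={ 565/128; 283/64; 71/16; 9/2; 5 } gives 1129/256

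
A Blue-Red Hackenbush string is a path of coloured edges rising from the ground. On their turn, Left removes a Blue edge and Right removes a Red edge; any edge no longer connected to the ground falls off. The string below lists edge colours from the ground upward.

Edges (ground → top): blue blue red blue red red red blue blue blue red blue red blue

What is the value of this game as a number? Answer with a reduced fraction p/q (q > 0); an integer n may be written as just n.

edge 1 of 14 (blue): { 0 | none } => 1
edge 2 of 14 (blue): { 0, 1 | none } => 2
edge 3 of 14 (red): { 0, 1 | 2 } => 3/2
edge 4 of 14 (blue): { 0, 1, 3/2 | 2 } => 7/4
edge 5 of 14 (red): { 0, 1, 3/2 | 7/4, 2 } => 13/8
edge 6 of 14 (red): { 0, 1, 3/2 | 13/8, 7/4, 2 } => 25/16
edge 7 of 14 (red): { 0, 1, 3/2 | 25/16, 13/8, 7/4, 2 } => 49/32
edge 8 of 14 (blue): { 0, 1, 3/2, 49/32 | 25/16, 13/8, 7/4, 2 } => 99/64
edge 9 of 14 (blue): { 0, 1, 3/2, 49/32, 99/64 | 25/16, 13/8, 7/4, 2 } => 199/128
edge 10 of 14 (blue): { 0, 1, 3/2, 49/32, 99/64, 199/128 | 25/16, 13/8, 7/4, 2 } => 399/256
edge 11 of 14 (red): { 0, 1, 3/2, 49/32, 99/64, 199/128 | 399/256, 25/16, 13/8, 7/4, 2 } => 797/512
edge 12 of 14 (blue): { 0, 1, 3/2, 49/32, 99/64, 199/128, 797/512 | 399/256, 25/16, 13/8, 7/4, 2 } => 1595/1024
edge 13 of 14 (red): { 0, 1, 3/2, 49/32, 99/64, 199/128, 797/512 | 1595/1024, 399/256, 25/16, 13/8, 7/4, 2 } => 3189/2048
edge 14 of 14 (blue): { 0, 1, 3/2, 49/32, 99/64, 199/128, 797/512, 3189/2048 | 1595/1024, 399/256, 25/16, 13/8, 7/4, 2 } => 6379/4096

6379/4096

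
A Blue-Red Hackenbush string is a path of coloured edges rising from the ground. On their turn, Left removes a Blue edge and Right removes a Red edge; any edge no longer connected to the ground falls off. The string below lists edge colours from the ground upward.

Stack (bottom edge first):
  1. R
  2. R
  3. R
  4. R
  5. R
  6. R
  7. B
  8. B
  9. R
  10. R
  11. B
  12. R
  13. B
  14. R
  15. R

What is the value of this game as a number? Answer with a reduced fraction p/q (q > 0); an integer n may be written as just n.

1 of 15 · R · max L −∞ · min R 0 -> -1
2 of 15 · RR · max L −∞ · min R -1 -> -2
3 of 15 · RRR · max L −∞ · min R -2 -> -3
4 of 15 · RRRR · max L −∞ · min R -3 -> -4
5 of 15 · RRRRR · max L −∞ · min R -4 -> -5
6 of 15 · RRRRRR · max L −∞ · min R -5 -> -6
7 of 15 · RRRRRRB · max L -6 · min R -5 -> -11/2
8 of 15 · RRRRRRBB · max L -11/2 · min R -5 -> -21/4
9 of 15 · RRRRRRBBR · max L -11/2 · min R -21/4 -> -43/8
10 of 15 · RRRRRRBBRR · max L -11/2 · min R -43/8 -> -87/16
11 of 15 · RRRRRRBBRRB · max L -87/16 · min R -43/8 -> -173/32
12 of 15 · RRRRRRBBRRBR · max L -87/16 · min R -173/32 -> -347/64
13 of 15 · RRRRRRBBRRBRB · max L -347/64 · min R -173/32 -> -693/128
14 of 15 · RRRRRRBBRRBRBR · max L -347/64 · min R -693/128 -> -1387/256
15 of 15 · RRRRRRBBRRBRBRR · max L -347/64 · min R -1387/256 -> -2775/512

-2775/512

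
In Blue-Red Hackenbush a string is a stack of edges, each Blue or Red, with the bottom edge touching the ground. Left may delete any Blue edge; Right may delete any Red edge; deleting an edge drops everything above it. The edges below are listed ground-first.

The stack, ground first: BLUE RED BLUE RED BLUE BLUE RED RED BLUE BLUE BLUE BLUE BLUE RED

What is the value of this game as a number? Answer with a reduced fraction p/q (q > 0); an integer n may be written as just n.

5757/8192

Prefix values for BLUE RED BLUE RED BLUE BLUE RED RED BLUE BLUE BLUE BLUE BLUE RED via {L|R} + simplicity:
B: Left { 0 }, Right { ∅ } ⇒ simplest 1
BR: Left { 0 }, Right { 1 } ⇒ simplest 1/2
BRB: Left { 0 1/2 }, Right { 1 } ⇒ simplest 3/4
BRBR: Left { 0 1/2 }, Right { 3/4 1 } ⇒ simplest 5/8
BRBRB: Left { 0 1/2 5/8 }, Right { 3/4 1 } ⇒ simplest 11/16
BRBRBB: Left { 0 1/2 5/8 11/16 }, Right { 3/4 1 } ⇒ simplest 23/32
BRBRBBR: Left { 0 1/2 5/8 11/16 }, Right { 23/32 3/4 1 } ⇒ simplest 45/64
BRBRBBRR: Left { 0 1/2 5/8 11/16 }, Right { 45/64 23/32 3/4 1 } ⇒ simplest 89/128
BRBRBBRRB: Left { 0 1/2 5/8 11/16 89/128 }, Right { 45/64 23/32 3/4 1 } ⇒ simplest 179/256
BRBRBBRRBB: Left { 0 1/2 5/8 11/16 89/128 179/256 }, Right { 45/64 23/32 3/4 1 } ⇒ simplest 359/512
BRBRBBRRBBB: Left { 0 1/2 5/8 11/16 89/128 179/256 359/512 }, Right { 45/64 23/32 3/4 1 } ⇒ simplest 719/1024
BRBRBBRRBBBB: Left { 0 1/2 5/8 11/16 89/128 179/256 359/512 719/1024 }, Right { 45/64 23/32 3/4 1 } ⇒ simplest 1439/2048
BRBRBBRRBBBBB: Left { 0 1/2 5/8 11/16 89/128 179/256 359/512 719/1024 1439/2048 }, Right { 45/64 23/32 3/4 1 } ⇒ simplest 2879/4096
BRBRBBRRBBBBBR: Left { 0 1/2 5/8 11/16 89/128 179/256 359/512 719/1024 1439/2048 }, Right { 2879/4096 45/64 23/32 3/4 1 } ⇒ simplest 5757/8192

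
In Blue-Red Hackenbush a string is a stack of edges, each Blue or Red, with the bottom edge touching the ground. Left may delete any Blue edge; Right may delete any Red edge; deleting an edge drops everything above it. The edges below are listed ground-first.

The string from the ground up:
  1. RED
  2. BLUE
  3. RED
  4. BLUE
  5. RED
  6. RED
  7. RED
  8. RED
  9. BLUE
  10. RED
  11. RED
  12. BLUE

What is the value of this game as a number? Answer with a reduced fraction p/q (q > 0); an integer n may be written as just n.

Build G(s[:k]) for k = 1..12, string s = RED BLUE RED BLUE RED RED RED RED BLUE RED RED BLUE.
step 1: add RED to get R; options L={ none } R={ 0 } gives -1
step 2: add BLUE to get RB; options L={ -1 } R={ 0 } gives -1/2
step 3: add RED to get RBR; options L={ -1 } R={ -1/2; 0 } gives -3/4
step 4: add BLUE to get RBRB; options L={ -1; -3/4 } R={ -1/2; 0 } gives -5/8
step 5: add RED to get RBRBR; options L={ -1; -3/4 } R={ -5/8; -1/2; 0 } gives -11/16
step 6: add RED to get RBRBRR; options L={ -1; -3/4 } R={ -11/16; -5/8; -1/2; 0 } gives -23/32
step 7: add RED to get RBRBRRR; options L={ -1; -3/4 } R={ -23/32; -11/16; -5/8; -1/2; 0 } gives -47/64
step 8: add RED to get RBRBRRRR; options L={ -1; -3/4 } R={ -47/64; -23/32; -11/16; -5/8; -1/2; 0 } gives -95/128
step 9: add BLUE to get RBRBRRRRB; options L={ -1; -3/4; -95/128 } R={ -47/64; -23/32; -11/16; -5/8; -1/2; 0 } gives -189/256
step 10: add RED to get RBRBRRRRBR; options L={ -1; -3/4; -95/128 } R={ -189/256; -47/64; -23/32; -11/16; -5/8; -1/2; 0 } gives -379/512
step 11: add RED to get RBRBRRRRBRR; options L={ -1; -3/4; -95/128 } R={ -379/512; -189/256; -47/64; -23/32; -11/16; -5/8; -1/2; 0 } gives -759/1024
step 12: add BLUE to get RBRBRRRRBRRB; options L={ -1; -3/4; -95/128; -759/1024 } R={ -379/512; -189/256; -47/64; -23/32; -11/16; -5/8; -1/2; 0 } gives -1517/2048

-1517/2048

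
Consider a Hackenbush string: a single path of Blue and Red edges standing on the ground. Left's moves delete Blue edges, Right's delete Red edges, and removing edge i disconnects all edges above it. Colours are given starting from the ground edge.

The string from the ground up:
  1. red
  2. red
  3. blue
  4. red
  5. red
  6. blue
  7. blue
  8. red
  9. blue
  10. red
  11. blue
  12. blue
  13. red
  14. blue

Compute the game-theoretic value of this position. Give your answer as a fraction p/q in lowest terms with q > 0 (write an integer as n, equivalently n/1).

-7333/4096

Build v(s[:k]) for k = 1..14, string s = red red blue red red blue blue red blue red blue blue red blue.
v_1 [r]  L=[·]  R=[0]  = -1
v_2 [rr]  L=[·]  R=[-1 0]  = -2
v_3 [rrb]  L=[-2]  R=[-1 0]  = -3/2
v_4 [rrbr]  L=[-2]  R=[-3/2 -1 0]  = -7/4
v_5 [rrbrr]  L=[-2]  R=[-7/4 -3/2 -1 0]  = -15/8
v_6 [rrbrrb]  L=[-2 -15/8]  R=[-7/4 -3/2 -1 0]  = -29/16
v_7 [rrbrrbb]  L=[-2 -15/8 -29/16]  R=[-7/4 -3/2 -1 0]  = -57/32
v_8 [rrbrrbbr]  L=[-2 -15/8 -29/16]  R=[-57/32 -7/4 -3/2 -1 0]  = -115/64
v_9 [rrbrrbbrb]  L=[-2 -15/8 -29/16 -115/64]  R=[-57/32 -7/4 -3/2 -1 0]  = -229/128
v_10 [rrbrrbbrbr]  L=[-2 -15/8 -29/16 -115/64]  R=[-229/128 -57/32 -7/4 -3/2 -1 0]  = -459/256
v_11 [rrbrrbbrbrb]  L=[-2 -15/8 -29/16 -115/64 -459/256]  R=[-229/128 -57/32 -7/4 -3/2 -1 0]  = -917/512
v_12 [rrbrrbbrbrbb]  L=[-2 -15/8 -29/16 -115/64 -459/256 -917/512]  R=[-229/128 -57/32 -7/4 -3/2 -1 0]  = -1833/1024
v_13 [rrbrrbbrbrbbr]  L=[-2 -15/8 -29/16 -115/64 -459/256 -917/512]  R=[-1833/1024 -229/128 -57/32 -7/4 -3/2 -1 0]  = -3667/2048
v_14 [rrbrrbbrbrbbrb]  L=[-2 -15/8 -29/16 -115/64 -459/256 -917/512 -3667/2048]  R=[-1833/1024 -229/128 -57/32 -7/4 -3/2 -1 0]  = -7333/4096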